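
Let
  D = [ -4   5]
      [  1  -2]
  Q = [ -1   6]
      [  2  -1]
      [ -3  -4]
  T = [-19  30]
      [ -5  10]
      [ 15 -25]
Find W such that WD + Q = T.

W = [[4, -2], [1, -3], [-5, -2]]

WD = T − Q = [[-18, 24], [-7, 11], [18, -21]].
Right-multiplying both sides by D⁻¹ gives W = (T − Q)D⁻¹.
det D = 3; the adjugate gives D⁻¹ = [[-2/3, -5/3], [-1/3, -4/3]].
W = (T − Q)D⁻¹ = [[4, -2], [1, -3], [-5, -2]].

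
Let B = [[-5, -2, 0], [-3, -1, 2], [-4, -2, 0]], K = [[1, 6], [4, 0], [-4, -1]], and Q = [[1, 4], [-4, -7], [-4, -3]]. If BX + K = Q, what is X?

X = [[0, 0], [0, 1], [-4, -3]]

BX = Q − K = [[0, -2], [-8, -7], [0, -2]].
Left-multiplying both sides by B⁻¹ gives X = B⁻¹(Q − K).
det B = -4, so B⁻¹ = [[-1, 0, 1], [2, 0, -5/2], [-1/2, 1/2, 1/4]].
X = B⁻¹(Q − K) = [[0, 0], [0, 1], [-4, -3]].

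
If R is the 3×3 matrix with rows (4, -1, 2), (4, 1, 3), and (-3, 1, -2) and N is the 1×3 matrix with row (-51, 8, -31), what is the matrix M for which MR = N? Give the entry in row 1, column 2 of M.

R is on the right of M, so right-multiply by R⁻¹: M = NR⁻¹.
R has determinant -5; R⁻¹ = [[1, 0, 1], [1/5, 2/5, 4/5], [-7/5, 1/5, -8/5]].
M = NR⁻¹ = [[-51, 8, -31]] · [[1, 0, 1], [1/5, 2/5, 4/5], [-7/5, 1/5, -8/5]] = [[-6, -3, 5]].

-3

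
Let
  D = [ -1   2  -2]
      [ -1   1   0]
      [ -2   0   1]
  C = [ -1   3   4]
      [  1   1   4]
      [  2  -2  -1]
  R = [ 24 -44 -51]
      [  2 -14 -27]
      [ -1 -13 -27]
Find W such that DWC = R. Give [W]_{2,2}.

-5

Left-multiply by D⁻¹ and right-multiply by C⁻¹: W = D⁻¹RC⁻¹.
det D = -3, so D⁻¹ = [[-1/3, 2/3, -2/3], [-1/3, 5/3, -2/3], [-2/3, 4/3, -1/3]].
det C = 4, so C⁻¹ = [[7/4, -5/4, 2], [9/4, -7/4, 2], [-1, 1, -1]].
D⁻¹R = [[-6, 14, 17], [-4, 0, -10], [-13, 15, 7]].
W = (D⁻¹R)C⁻¹ = [[4, 0, -1], [3, -5, 2], [4, -3, -3]].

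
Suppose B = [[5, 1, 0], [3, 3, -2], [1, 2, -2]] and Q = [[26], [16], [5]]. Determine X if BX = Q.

Left-multiplying both sides by B⁻¹ gives X = B⁻¹Q.
B has determinant -6; B⁻¹ = [[1/3, -1/3, 1/3], [-2/3, 5/3, -5/3], [-1/2, 3/2, -2]].
X = B⁻¹Q = [[1/3, -1/3, 1/3], [-2/3, 5/3, -5/3], [-1/2, 3/2, -2]] · [[26], [16], [5]] = [[5], [1], [1]].

X = [[5], [1], [1]]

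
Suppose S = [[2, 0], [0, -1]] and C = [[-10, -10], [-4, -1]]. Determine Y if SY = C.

Left-multiplying both sides by S⁻¹ gives Y = S⁻¹C.
det S = -2; the adjugate gives S⁻¹ = [[1/2, 0], [0, -1]].
Y = S⁻¹C = [[1/2, 0], [0, -1]] · [[-10, -10], [-4, -1]] = [[-5, -5], [4, 1]].

Y = [[-5, -5], [4, 1]]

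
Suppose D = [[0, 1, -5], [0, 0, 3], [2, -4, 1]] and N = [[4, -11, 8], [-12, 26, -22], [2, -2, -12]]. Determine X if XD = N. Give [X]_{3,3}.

D is on the right of X, so right-multiply by D⁻¹: X = ND⁻¹.
det D = 6; the adjugate gives D⁻¹ = [[2, 19/6, 1/2], [1, 5/3, 0], [0, 1/3, 0]].
X = ND⁻¹ = [[4, -11, 8], [-12, 26, -22], [2, -2, -12]] · [[2, 19/6, 1/2], [1, 5/3, 0], [0, 1/3, 0]] = [[-3, -3, 2], [2, -2, -6], [2, -1, 1]].

1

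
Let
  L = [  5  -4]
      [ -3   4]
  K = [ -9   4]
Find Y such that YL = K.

Y = [[-3, -2]]

Since L sits to the right of Y, Y = KL⁻¹.
det L = 8, so L⁻¹ = [[1/2, 1/2], [3/8, 5/8]].
Y = KL⁻¹ = [[-9, 4]] · [[1/2, 1/2], [3/8, 5/8]] = [[-3, -2]].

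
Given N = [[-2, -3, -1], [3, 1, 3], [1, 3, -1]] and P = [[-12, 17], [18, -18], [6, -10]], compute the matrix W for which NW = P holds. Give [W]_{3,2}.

-2

N is on the left of W, so left-multiply by N⁻¹: W = N⁻¹P.
det N = -6; the adjugate gives N⁻¹ = [[5/3, 1, 4/3], [-1, -1/2, -1/2], [-4/3, -1/2, -7/6]].
W = N⁻¹P = [[5/3, 1, 4/3], [-1, -1/2, -1/2], [-4/3, -1/2, -7/6]] · [[-12, 17], [18, -18], [6, -10]] = [[6, -3], [0, -3], [0, -2]].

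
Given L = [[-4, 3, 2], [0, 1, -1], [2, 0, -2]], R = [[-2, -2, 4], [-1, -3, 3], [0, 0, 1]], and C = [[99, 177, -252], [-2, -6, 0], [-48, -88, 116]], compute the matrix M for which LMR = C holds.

M = L⁻¹CR⁻¹ (apply L⁻¹ on the left and R⁻¹ on the right).
det L = -2, so L⁻¹ = [[1, -3, 5/2], [1, -2, 2], [1, -3, 2]].
R has determinant 4; R⁻¹ = [[-3/4, 1/2, 3/2], [1/4, -1/2, 1/2], [0, 0, 1]].
L⁻¹C = [[-15, -25, 38], [7, 13, -20], [9, 19, -20]].
M = (L⁻¹C)R⁻¹ = [[5, 5, 3], [-2, -3, -3], [-2, -5, 3]].

M = [[5, 5, 3], [-2, -3, -3], [-2, -5, 3]]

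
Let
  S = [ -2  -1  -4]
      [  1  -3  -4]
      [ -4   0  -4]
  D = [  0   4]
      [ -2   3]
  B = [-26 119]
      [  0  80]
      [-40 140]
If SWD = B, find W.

W = S⁻¹BD⁻¹ (apply S⁻¹ on the left and D⁻¹ on the right).
det S = 4; the adjugate gives S⁻¹ = [[3, -1, -2], [5, -2, -3], [-3, 1, 7/4]].
D has determinant 8; D⁻¹ = [[3/8, -1/2], [1/4, 0]].
S⁻¹B = [[2, -3], [-10, 15], [8, -32]].
W = (S⁻¹B)D⁻¹ = [[0, -1], [0, 5], [-5, -4]].

W = [[0, -1], [0, 5], [-5, -4]]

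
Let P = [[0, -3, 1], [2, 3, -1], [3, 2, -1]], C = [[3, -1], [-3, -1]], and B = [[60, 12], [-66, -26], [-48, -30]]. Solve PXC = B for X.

X = [[3, 4], [-2, 5], [-2, -1]]

Isolating X: multiply by P⁻¹ from the left and C⁻¹ from the right, so X = P⁻¹BC⁻¹.
P has determinant -2; P⁻¹ = [[1/2, 1/2, 0], [1/2, 3/2, -1], [5/2, 9/2, -3]].
det C = -6; the adjugate gives C⁻¹ = [[1/6, -1/6], [-1/2, -1/2]].
P⁻¹B = [[-3, -7], [-21, -3], [-3, 3]].
X = (P⁻¹B)C⁻¹ = [[3, 4], [-2, 5], [-2, -1]].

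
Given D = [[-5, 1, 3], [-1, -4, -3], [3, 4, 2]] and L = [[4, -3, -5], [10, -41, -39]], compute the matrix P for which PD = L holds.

P = [[1, 6, 5], [-5, 6, -3]]

Since D sits to the right of P, P = LD⁻¹.
D has determinant -3; D⁻¹ = [[-4/3, -10/3, -3], [7/3, 19/3, 6], [-8/3, -23/3, -7]].
P = LD⁻¹ = [[4, -3, -5], [10, -41, -39]] · [[-4/3, -10/3, -3], [7/3, 19/3, 6], [-8/3, -23/3, -7]] = [[1, 6, 5], [-5, 6, -3]].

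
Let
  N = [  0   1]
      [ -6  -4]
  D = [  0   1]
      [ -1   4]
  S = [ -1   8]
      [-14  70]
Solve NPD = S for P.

P = N⁻¹SD⁻¹ (apply N⁻¹ on the left and D⁻¹ on the right).
det N = 6; the adjugate gives N⁻¹ = [[-2/3, -1/6], [1, 0]].
det D = 1; the adjugate gives D⁻¹ = [[4, -1], [1, 0]].
N⁻¹S = [[3, -17], [-1, 8]].
P = (N⁻¹S)D⁻¹ = [[-5, -3], [4, 1]].

P = [[-5, -3], [4, 1]]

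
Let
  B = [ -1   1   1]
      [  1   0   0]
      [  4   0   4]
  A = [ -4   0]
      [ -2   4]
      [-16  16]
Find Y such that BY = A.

Y = [[-2, 4], [-4, 4], [-2, 0]]

Since B multiplies Y on the left, Y = B⁻¹A.
B has determinant -4; B⁻¹ = [[0, 1, 0], [1, 2, -1/4], [0, -1, 1/4]].
Y = B⁻¹A = [[0, 1, 0], [1, 2, -1/4], [0, -1, 1/4]] · [[-4, 0], [-2, 4], [-16, 16]] = [[-2, 4], [-4, 4], [-2, 0]].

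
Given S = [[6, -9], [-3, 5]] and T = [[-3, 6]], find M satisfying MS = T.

M = [[1, 3]]

Right-multiplying both sides by S⁻¹ gives M = TS⁻¹.
det S = 3; the adjugate gives S⁻¹ = [[5/3, 3], [1, 2]].
M = TS⁻¹ = [[-3, 6]] · [[5/3, 3], [1, 2]] = [[1, 3]].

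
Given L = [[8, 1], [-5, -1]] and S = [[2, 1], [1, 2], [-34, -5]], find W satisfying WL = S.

L is on the right of W, so right-multiply by L⁻¹: W = SL⁻¹.
L has determinant -3; L⁻¹ = [[1/3, 1/3], [-5/3, -8/3]].
W = SL⁻¹ = [[2, 1], [1, 2], [-34, -5]] · [[1/3, 1/3], [-5/3, -8/3]] = [[-1, -2], [-3, -5], [-3, 2]].

W = [[-1, -2], [-3, -5], [-3, 2]]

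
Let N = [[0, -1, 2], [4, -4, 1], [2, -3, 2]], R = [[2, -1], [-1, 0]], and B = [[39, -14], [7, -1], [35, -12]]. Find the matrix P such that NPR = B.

P = [[-5, 1], [-4, 1], [5, -5]]

Left-multiply by N⁻¹ and right-multiply by R⁻¹: P = N⁻¹BR⁻¹.
N has determinant -2; N⁻¹ = [[5/2, 2, -7/2], [3, 2, -4], [2, 1, -2]].
det R = -1; the adjugate gives R⁻¹ = [[0, -1], [-1, -2]].
N⁻¹B = [[-11, 5], [-9, 4], [15, -5]].
P = (N⁻¹B)R⁻¹ = [[-5, 1], [-4, 1], [5, -5]].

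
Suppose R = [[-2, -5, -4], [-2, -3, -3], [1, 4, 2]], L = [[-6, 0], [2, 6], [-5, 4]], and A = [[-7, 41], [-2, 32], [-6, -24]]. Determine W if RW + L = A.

W = [[5, 2], [-1, -5], [-1, -5]]

RW = A − L = [[-1, 41], [-4, 26], [-1, -28]].
Left-multiplying both sides by R⁻¹ gives W = R⁻¹(A − L).
det R = 3; the adjugate gives R⁻¹ = [[2, -2, 1], [1/3, 0, 2/3], [-5/3, 1, -4/3]].
W = R⁻¹(A − L) = [[5, 2], [-1, -5], [-1, -5]].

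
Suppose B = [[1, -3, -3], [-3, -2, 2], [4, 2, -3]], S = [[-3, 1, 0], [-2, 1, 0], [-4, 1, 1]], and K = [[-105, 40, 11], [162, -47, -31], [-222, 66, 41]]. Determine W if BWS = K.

W = [[0, 2, 5], [1, -3, 3], [-2, -5, -5]]

Isolating W: multiply by B⁻¹ from the left and S⁻¹ from the right, so W = B⁻¹KS⁻¹.
B has determinant -1; B⁻¹ = [[-2, 15, 12], [1, -9, -7], [-2, 14, 11]].
S has determinant -1; S⁻¹ = [[-1, 1, 0], [-2, 3, 0], [-2, 1, 1]].
B⁻¹K = [[-24, 7, 5], [-9, 1, 3], [36, -12, -5]].
W = (B⁻¹K)S⁻¹ = [[0, 2, 5], [1, -3, 3], [-2, -5, -5]].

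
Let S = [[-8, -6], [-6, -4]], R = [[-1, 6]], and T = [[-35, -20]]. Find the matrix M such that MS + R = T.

M = [[5, -1]]

MS = T − R = [[-34, -26]].
S is on the right of M, so right-multiply by S⁻¹: M = (T − R)S⁻¹.
det S = -4; the adjugate gives S⁻¹ = [[1, -3/2], [-3/2, 2]].
M = (T − R)S⁻¹ = [[5, -1]].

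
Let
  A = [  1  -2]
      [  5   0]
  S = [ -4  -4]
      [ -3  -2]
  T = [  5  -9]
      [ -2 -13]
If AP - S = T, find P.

P = [[-1, -3], [-1, 5]]

AP = T + S = [[1, -13], [-5, -15]].
A is on the left of P, so left-multiply by A⁻¹: P = A⁻¹(T + S).
A has determinant 10; A⁻¹ = [[0, 1/5], [-1/2, 1/10]].
P = A⁻¹(T + S) = [[-1, -3], [-1, 5]].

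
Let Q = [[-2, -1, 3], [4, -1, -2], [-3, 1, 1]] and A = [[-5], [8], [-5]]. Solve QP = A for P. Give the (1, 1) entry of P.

Since Q multiplies P on the left, P = Q⁻¹A.
det Q = -1; the adjugate gives Q⁻¹ = [[-1, -4, -5], [-2, -7, -8], [-1, -5, -6]].
P = Q⁻¹A = [[-1, -4, -5], [-2, -7, -8], [-1, -5, -6]] · [[-5], [8], [-5]] = [[-2], [-6], [-5]].

-2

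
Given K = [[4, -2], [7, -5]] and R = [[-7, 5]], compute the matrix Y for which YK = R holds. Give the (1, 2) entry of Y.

Right-multiplying both sides by K⁻¹ gives Y = RK⁻¹.
det K = -6, so K⁻¹ = [[5/6, -1/3], [7/6, -2/3]].
Y = RK⁻¹ = [[-7, 5]] · [[5/6, -1/3], [7/6, -2/3]] = [[0, -1]].

-1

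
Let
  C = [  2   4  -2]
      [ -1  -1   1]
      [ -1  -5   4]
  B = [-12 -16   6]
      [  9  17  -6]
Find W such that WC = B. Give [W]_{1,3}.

Right-multiplying both sides by C⁻¹ gives W = BC⁻¹.
det C = 6, so C⁻¹ = [[1/6, -1, 1/3], [1/2, 1, 0], [2/3, 1, 1/3]].
W = BC⁻¹ = [[-12, -16, 6], [9, 17, -6]] · [[1/6, -1, 1/3], [1/2, 1, 0], [2/3, 1, 1/3]] = [[-6, 2, -2], [6, 2, 1]].

-2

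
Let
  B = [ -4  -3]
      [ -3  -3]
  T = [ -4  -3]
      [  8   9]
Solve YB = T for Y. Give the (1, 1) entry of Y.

1

Right-multiplying both sides by B⁻¹ gives Y = TB⁻¹.
det B = 3; the adjugate gives B⁻¹ = [[-1, 1], [1, -4/3]].
Y = TB⁻¹ = [[-4, -3], [8, 9]] · [[-1, 1], [1, -4/3]] = [[1, 0], [1, -4]].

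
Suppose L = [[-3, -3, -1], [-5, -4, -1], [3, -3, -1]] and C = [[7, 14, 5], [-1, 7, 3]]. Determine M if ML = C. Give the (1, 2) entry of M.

L is on the right of M, so right-multiply by L⁻¹: M = CL⁻¹.
L has determinant -6; L⁻¹ = [[-1/6, 0, 1/6], [4/3, -1, -1/3], [-9/2, 3, 1/2]].
M = CL⁻¹ = [[7, 14, 5], [-1, 7, 3]] · [[-1/6, 0, 1/6], [4/3, -1, -1/3], [-9/2, 3, 1/2]] = [[-5, 1, -1], [-4, 2, -1]].

1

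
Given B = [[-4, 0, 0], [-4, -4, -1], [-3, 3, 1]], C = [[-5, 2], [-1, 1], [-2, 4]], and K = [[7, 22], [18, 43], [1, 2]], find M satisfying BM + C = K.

BM = K − C = [[12, 20], [19, 42], [3, -2]].
Since B multiplies M on the left, M = B⁻¹(K − C).
det B = 4, so B⁻¹ = [[-1/4, 0, 0], [7/4, -1, -1], [-6, 3, 4]].
M = B⁻¹(K − C) = [[-3, -5], [-1, -5], [-3, -2]].

M = [[-3, -5], [-1, -5], [-3, -2]]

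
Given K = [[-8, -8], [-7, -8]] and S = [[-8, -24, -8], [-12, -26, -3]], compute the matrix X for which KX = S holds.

Left-multiplying both sides by K⁻¹ gives X = K⁻¹S.
det K = 8, so K⁻¹ = [[-1, 1], [7/8, -1]].
X = K⁻¹S = [[-1, 1], [7/8, -1]] · [[-8, -24, -8], [-12, -26, -3]] = [[-4, -2, 5], [5, 5, -4]].

X = [[-4, -2, 5], [5, 5, -4]]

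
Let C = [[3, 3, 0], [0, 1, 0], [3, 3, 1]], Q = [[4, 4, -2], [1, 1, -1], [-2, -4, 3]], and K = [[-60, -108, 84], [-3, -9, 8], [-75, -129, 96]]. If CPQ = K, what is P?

P = [[-1, -3, 5], [1, -1, 3], [-3, 3, 3]]

P = C⁻¹KQ⁻¹ (apply C⁻¹ on the left and Q⁻¹ on the right).
det C = 3, so C⁻¹ = [[1/3, -1, 0], [0, 1, 0], [-1, 0, 1]].
det Q = -4; the adjugate gives Q⁻¹ = [[1/4, 1, 1/2], [1/4, -2, -1/2], [1/2, -2, 0]].
C⁻¹K = [[-17, -27, 20], [-3, -9, 8], [-15, -21, 12]].
P = (C⁻¹K)Q⁻¹ = [[-1, -3, 5], [1, -1, 3], [-3, 3, 3]].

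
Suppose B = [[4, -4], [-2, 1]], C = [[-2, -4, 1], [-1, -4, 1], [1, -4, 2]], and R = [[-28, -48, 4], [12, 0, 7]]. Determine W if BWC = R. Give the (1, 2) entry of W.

W = B⁻¹RC⁻¹ (apply B⁻¹ on the left and C⁻¹ on the right).
B has determinant -4; B⁻¹ = [[-1/4, -1], [-1/2, -1]].
det C = 4, so C⁻¹ = [[-1, 1, 0], [3/4, -5/4, 1/4], [2, -3, 1]].
B⁻¹R = [[-5, 12, -8], [2, 24, -9]].
W = (B⁻¹R)C⁻¹ = [[-2, 4, -5], [-2, -1, -3]].

4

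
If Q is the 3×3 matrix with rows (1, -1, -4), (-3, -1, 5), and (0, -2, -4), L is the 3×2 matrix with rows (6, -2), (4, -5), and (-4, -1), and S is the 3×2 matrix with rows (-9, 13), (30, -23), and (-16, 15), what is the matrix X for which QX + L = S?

QX = S − L = [[-15, 15], [26, -18], [-12, 16]].
Q is on the left of X, so left-multiply by Q⁻¹: X = Q⁻¹(S − L).
Q has determinant 2; Q⁻¹ = [[7, 2, -9/2], [-6, -2, 7/2], [3, 1, -2]].
X = Q⁻¹(S − L) = [[1, -3], [-4, 2], [5, -5]].

X = [[1, -3], [-4, 2], [5, -5]]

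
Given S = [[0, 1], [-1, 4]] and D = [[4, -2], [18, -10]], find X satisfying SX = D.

Since S multiplies X on the left, X = S⁻¹D.
S has determinant 1; S⁻¹ = [[4, -1], [1, 0]].
X = S⁻¹D = [[4, -1], [1, 0]] · [[4, -2], [18, -10]] = [[-2, 2], [4, -2]].

X = [[-2, 2], [4, -2]]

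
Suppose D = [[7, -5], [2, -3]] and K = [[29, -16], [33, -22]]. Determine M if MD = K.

Since D sits to the right of M, M = KD⁻¹.
D has determinant -11; D⁻¹ = [[3/11, -5/11], [2/11, -7/11]].
M = KD⁻¹ = [[29, -16], [33, -22]] · [[3/11, -5/11], [2/11, -7/11]] = [[5, -3], [5, -1]].

M = [[5, -3], [5, -1]]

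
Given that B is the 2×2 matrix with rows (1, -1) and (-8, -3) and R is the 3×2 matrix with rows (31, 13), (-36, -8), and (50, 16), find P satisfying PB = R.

Since B sits to the right of P, P = RB⁻¹.
det B = -11, so B⁻¹ = [[3/11, -1/11], [-8/11, -1/11]].
P = RB⁻¹ = [[31, 13], [-36, -8], [50, 16]] · [[3/11, -1/11], [-8/11, -1/11]] = [[-1, -4], [-4, 4], [2, -6]].

P = [[-1, -4], [-4, 4], [2, -6]]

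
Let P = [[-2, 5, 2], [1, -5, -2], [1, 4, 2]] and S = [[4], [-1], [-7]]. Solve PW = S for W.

Since P multiplies W on the left, W = P⁻¹S.
det P = 2; the adjugate gives P⁻¹ = [[-1, -1, 0], [-2, -3, -1], [9/2, 13/2, 5/2]].
W = P⁻¹S = [[-1, -1, 0], [-2, -3, -1], [9/2, 13/2, 5/2]] · [[4], [-1], [-7]] = [[-3], [2], [-6]].

W = [[-3], [2], [-6]]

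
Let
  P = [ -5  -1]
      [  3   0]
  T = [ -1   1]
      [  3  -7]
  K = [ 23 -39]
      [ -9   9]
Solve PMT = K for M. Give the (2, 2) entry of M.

Isolating M: multiply by P⁻¹ from the left and T⁻¹ from the right, so M = P⁻¹KT⁻¹.
det P = 3; the adjugate gives P⁻¹ = [[0, 1/3], [-1, -5/3]].
det T = 4; the adjugate gives T⁻¹ = [[-7/4, -1/4], [-3/4, -1/4]].
P⁻¹K = [[-3, 3], [-8, 24]].
M = (P⁻¹K)T⁻¹ = [[3, 0], [-4, -4]].

-4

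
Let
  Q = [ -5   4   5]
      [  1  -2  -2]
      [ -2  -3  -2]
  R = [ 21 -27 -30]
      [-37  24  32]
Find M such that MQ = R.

Q is on the right of M, so right-multiply by Q⁻¹: M = RQ⁻¹.
Q has determinant -1; Q⁻¹ = [[2, 7, -2], [-6, -20, 5], [7, 23, -6]].
M = RQ⁻¹ = [[21, -27, -30], [-37, 24, 32]] · [[2, 7, -2], [-6, -20, 5], [7, 23, -6]] = [[-6, -3, 3], [6, -3, 2]].

M = [[-6, -3, 3], [6, -3, 2]]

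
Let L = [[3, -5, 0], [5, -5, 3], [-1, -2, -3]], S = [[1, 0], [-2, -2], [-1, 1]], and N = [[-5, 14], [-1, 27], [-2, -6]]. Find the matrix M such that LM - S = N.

M = [[2, -2], [2, -4], [-1, 5]]

LM = N + S = [[-4, 14], [-3, 25], [-3, -5]].
L is on the left of M, so left-multiply by L⁻¹: M = L⁻¹(N + S).
L has determinant 3; L⁻¹ = [[7, -5, -5], [4, -3, -3], [-5, 11/3, 10/3]].
M = L⁻¹(N + S) = [[2, -2], [2, -4], [-1, 5]].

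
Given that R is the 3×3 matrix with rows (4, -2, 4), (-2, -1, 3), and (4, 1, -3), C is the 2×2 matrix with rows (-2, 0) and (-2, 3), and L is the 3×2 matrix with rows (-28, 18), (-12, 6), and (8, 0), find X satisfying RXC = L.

X = [[0, 1], [-4, 5], [0, 3]]

Left-multiply by R⁻¹ and right-multiply by C⁻¹: X = R⁻¹LC⁻¹.
det R = -4; the adjugate gives R⁻¹ = [[0, 1/2, 1/2], [-3/2, 7, 5], [-1/2, 3, 2]].
C has determinant -6; C⁻¹ = [[-1/2, 0], [-1/3, 1/3]].
R⁻¹L = [[-2, 3], [-2, 15], [-6, 9]].
X = (R⁻¹L)C⁻¹ = [[0, 1], [-4, 5], [0, 3]].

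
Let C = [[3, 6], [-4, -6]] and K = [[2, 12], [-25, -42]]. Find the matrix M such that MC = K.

Since C sits to the right of M, M = KC⁻¹.
det C = 6; the adjugate gives C⁻¹ = [[-1, -1], [2/3, 1/2]].
M = KC⁻¹ = [[2, 12], [-25, -42]] · [[-1, -1], [2/3, 1/2]] = [[6, 4], [-3, 4]].

M = [[6, 4], [-3, 4]]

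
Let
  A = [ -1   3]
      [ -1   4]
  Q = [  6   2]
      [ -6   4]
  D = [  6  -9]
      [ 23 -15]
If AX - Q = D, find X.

AX = D + Q = [[12, -7], [17, -11]].
Since A multiplies X on the left, X = A⁻¹(D + Q).
det A = -1; the adjugate gives A⁻¹ = [[-4, 3], [-1, 1]].
X = A⁻¹(D + Q) = [[3, -5], [5, -4]].

X = [[3, -5], [5, -4]]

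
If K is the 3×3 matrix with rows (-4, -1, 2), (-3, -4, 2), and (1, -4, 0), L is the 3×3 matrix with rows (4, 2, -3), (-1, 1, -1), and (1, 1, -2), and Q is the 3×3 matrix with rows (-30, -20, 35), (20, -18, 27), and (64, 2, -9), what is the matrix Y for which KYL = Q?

Y = K⁻¹QL⁻¹ (apply K⁻¹ on the left and L⁻¹ on the right).
det K = -2; the adjugate gives K⁻¹ = [[-4, 4, -3], [-1, 1, -1], [-8, 17/2, -13/2]].
L has determinant -4; L⁻¹ = [[1/4, -1/4, -1/4], [3/4, 5/4, -7/4], [1/2, 1/2, -3/2]].
K⁻¹Q = [[8, 2, -5], [-14, 0, 1], [-6, -6, 8]].
Y = (K⁻¹Q)L⁻¹ = [[1, -2, 2], [-3, 4, 2], [-2, -2, 0]].

Y = [[1, -2, 2], [-3, 4, 2], [-2, -2, 0]]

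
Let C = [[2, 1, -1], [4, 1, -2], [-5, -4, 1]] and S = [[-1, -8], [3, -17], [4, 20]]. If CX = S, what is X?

X = [[4, -5], [-5, 1], [4, -1]]

Since C multiplies X on the left, X = C⁻¹S.
det C = 3; the adjugate gives C⁻¹ = [[-7/3, 1, -1/3], [2, -1, 0], [-11/3, 1, -2/3]].
X = C⁻¹S = [[-7/3, 1, -1/3], [2, -1, 0], [-11/3, 1, -2/3]] · [[-1, -8], [3, -17], [4, 20]] = [[4, -5], [-5, 1], [4, -1]].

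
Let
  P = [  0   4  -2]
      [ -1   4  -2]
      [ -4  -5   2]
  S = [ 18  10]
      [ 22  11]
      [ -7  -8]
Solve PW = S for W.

W = [[-4, -1], [5, 2], [1, -1]]

Since P multiplies W on the left, W = P⁻¹S.
det P = -2, so P⁻¹ = [[1, -1, 0], [-5, 4, -1], [-21/2, 8, -2]].
W = P⁻¹S = [[1, -1, 0], [-5, 4, -1], [-21/2, 8, -2]] · [[18, 10], [22, 11], [-7, -8]] = [[-4, -1], [5, 2], [1, -1]].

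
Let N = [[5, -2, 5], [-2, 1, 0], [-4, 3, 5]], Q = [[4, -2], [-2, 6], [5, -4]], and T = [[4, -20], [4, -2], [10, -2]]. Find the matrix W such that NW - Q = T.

W = [[-3, -4], [-4, -4], [3, -2]]

NW = T + Q = [[8, -22], [2, 4], [15, -6]].
N is on the left of W, so left-multiply by N⁻¹: W = N⁻¹(T + Q).
det N = -5; the adjugate gives N⁻¹ = [[-1, -5, 1], [-2, -9, 2], [2/5, 7/5, -1/5]].
W = N⁻¹(T + Q) = [[-3, -4], [-4, -4], [3, -2]].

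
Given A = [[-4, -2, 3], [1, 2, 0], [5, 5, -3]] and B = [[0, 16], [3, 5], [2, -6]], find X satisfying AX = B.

X = [[5, -5], [-1, 5], [6, 2]]

Since A multiplies X on the left, X = A⁻¹B.
A has determinant 3; A⁻¹ = [[-2, 3, -2], [1, -1, 1], [-5/3, 10/3, -2]].
X = A⁻¹B = [[-2, 3, -2], [1, -1, 1], [-5/3, 10/3, -2]] · [[0, 16], [3, 5], [2, -6]] = [[5, -5], [-1, 5], [6, 2]].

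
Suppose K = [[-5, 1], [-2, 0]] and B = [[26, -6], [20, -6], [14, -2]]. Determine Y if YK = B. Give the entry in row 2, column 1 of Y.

Since K sits to the right of Y, Y = BK⁻¹.
K has determinant 2; K⁻¹ = [[0, -1/2], [1, -5/2]].
Y = BK⁻¹ = [[26, -6], [20, -6], [14, -2]] · [[0, -1/2], [1, -5/2]] = [[-6, 2], [-6, 5], [-2, -2]].

-6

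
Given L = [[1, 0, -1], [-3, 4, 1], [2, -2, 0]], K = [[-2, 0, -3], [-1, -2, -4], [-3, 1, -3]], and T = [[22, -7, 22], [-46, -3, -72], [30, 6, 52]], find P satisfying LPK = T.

P = [[0, -3, -5], [5, -1, -4], [-3, -2, 4]]

P = L⁻¹TK⁻¹ (apply L⁻¹ on the left and K⁻¹ on the right).
det L = 4; the adjugate gives L⁻¹ = [[1/2, 1/2, 1], [1/2, 1/2, 1/2], [-1/2, 1/2, 1]].
det K = 1; the adjugate gives K⁻¹ = [[10, -3, -6], [9, -3, -5], [-7, 2, 4]].
L⁻¹T = [[18, 1, 27], [3, -2, 1], [-4, 8, 5]].
P = (L⁻¹T)K⁻¹ = [[0, -3, -5], [5, -1, -4], [-3, -2, 4]].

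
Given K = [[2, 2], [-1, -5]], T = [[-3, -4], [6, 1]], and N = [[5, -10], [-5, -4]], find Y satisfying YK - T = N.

Y = [[3, 4], [1, 1]]

YK = N + T = [[2, -14], [1, -3]].
Right-multiplying both sides by K⁻¹ gives Y = (N + T)K⁻¹.
det K = -8; the adjugate gives K⁻¹ = [[5/8, 1/4], [-1/8, -1/4]].
Y = (N + T)K⁻¹ = [[3, 4], [1, 1]].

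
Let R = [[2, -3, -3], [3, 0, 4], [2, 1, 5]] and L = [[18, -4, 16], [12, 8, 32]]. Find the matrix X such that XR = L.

R is on the right of X, so right-multiply by R⁻¹: X = LR⁻¹.
R has determinant 4; R⁻¹ = [[-1, 3, -3], [-7/4, 4, -17/4], [3/4, -2, 9/4]].
X = LR⁻¹ = [[18, -4, 16], [12, 8, 32]] · [[-1, 3, -3], [-7/4, 4, -17/4], [3/4, -2, 9/4]] = [[1, 6, -1], [-2, 4, 2]].

X = [[1, 6, -1], [-2, 4, 2]]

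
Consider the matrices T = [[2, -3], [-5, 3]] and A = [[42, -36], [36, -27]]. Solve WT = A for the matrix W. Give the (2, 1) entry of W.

3

Since T sits to the right of W, W = AT⁻¹.
det T = -9, so T⁻¹ = [[-1/3, -1/3], [-5/9, -2/9]].
W = AT⁻¹ = [[42, -36], [36, -27]] · [[-1/3, -1/3], [-5/9, -2/9]] = [[6, -6], [3, -6]].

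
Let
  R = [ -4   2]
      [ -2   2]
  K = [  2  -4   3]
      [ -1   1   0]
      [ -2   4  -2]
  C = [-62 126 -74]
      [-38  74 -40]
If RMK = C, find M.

Left-multiply by R⁻¹ and right-multiply by K⁻¹: M = R⁻¹CK⁻¹.
R has determinant -4; R⁻¹ = [[-1/2, 1/2], [-1/2, 1]].
K has determinant -2; K⁻¹ = [[1, -2, 3/2], [1, -1, 3/2], [1, 0, 1]].
R⁻¹C = [[12, -26, 17], [-7, 11, -3]].
M = (R⁻¹C)K⁻¹ = [[3, 2, -4], [1, 3, 3]].

M = [[3, 2, -4], [1, 3, 3]]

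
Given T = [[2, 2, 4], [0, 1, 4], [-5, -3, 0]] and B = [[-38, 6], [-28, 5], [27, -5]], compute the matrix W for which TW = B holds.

Since T multiplies W on the left, W = T⁻¹B.
T has determinant 4; T⁻¹ = [[3, -3, 1], [-5, 5, -2], [5/4, -1, 1/2]].
W = T⁻¹B = [[3, -3, 1], [-5, 5, -2], [5/4, -1, 1/2]] · [[-38, 6], [-28, 5], [27, -5]] = [[-3, -2], [-4, 5], [-6, 0]].

W = [[-3, -2], [-4, 5], [-6, 0]]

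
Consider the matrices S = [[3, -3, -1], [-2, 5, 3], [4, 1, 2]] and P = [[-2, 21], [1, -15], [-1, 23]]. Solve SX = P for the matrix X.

X = [[1, 4], [3, -5], [-4, 6]]

S is on the left of X, so left-multiply by S⁻¹: X = S⁻¹P.
det S = -5; the adjugate gives S⁻¹ = [[-7/5, -1, 4/5], [-16/5, -2, 7/5], [22/5, 3, -9/5]].
X = S⁻¹P = [[-7/5, -1, 4/5], [-16/5, -2, 7/5], [22/5, 3, -9/5]] · [[-2, 21], [1, -15], [-1, 23]] = [[1, 4], [3, -5], [-4, 6]].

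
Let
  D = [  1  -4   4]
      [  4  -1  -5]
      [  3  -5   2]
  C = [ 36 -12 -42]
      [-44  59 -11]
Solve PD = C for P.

Since D sits to the right of P, P = CD⁻¹.
D has determinant -3; D⁻¹ = [[9, 4, -8], [23/3, 10/3, -7], [17/3, 7/3, -5]].
P = CD⁻¹ = [[36, -12, -42], [-44, 59, -11]] · [[9, 4, -8], [23/3, 10/3, -7], [17/3, 7/3, -5]] = [[-6, 6, 6], [-6, -5, -6]].

P = [[-6, 6, 6], [-6, -5, -6]]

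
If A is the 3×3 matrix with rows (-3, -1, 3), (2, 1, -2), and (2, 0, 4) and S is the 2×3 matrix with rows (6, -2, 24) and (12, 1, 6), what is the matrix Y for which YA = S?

Y = [[0, -2, 5], [-4, -3, 3]]

Right-multiplying both sides by A⁻¹ gives Y = SA⁻¹.
det A = -6; the adjugate gives A⁻¹ = [[-2/3, -2/3, 1/6], [2, 3, 0], [1/3, 1/3, 1/6]].
Y = SA⁻¹ = [[6, -2, 24], [12, 1, 6]] · [[-2/3, -2/3, 1/6], [2, 3, 0], [1/3, 1/3, 1/6]] = [[0, -2, 5], [-4, -3, 3]].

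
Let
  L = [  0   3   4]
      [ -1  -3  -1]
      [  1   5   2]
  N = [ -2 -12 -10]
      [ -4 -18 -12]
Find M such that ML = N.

M = [[-2, 2, 0], [-2, 4, 0]]

L is on the right of M, so right-multiply by L⁻¹: M = NL⁻¹.
L has determinant -5; L⁻¹ = [[1/5, -14/5, -9/5], [-1/5, 4/5, 4/5], [2/5, -3/5, -3/5]].
M = NL⁻¹ = [[-2, -12, -10], [-4, -18, -12]] · [[1/5, -14/5, -9/5], [-1/5, 4/5, 4/5], [2/5, -3/5, -3/5]] = [[-2, 2, 0], [-2, 4, 0]].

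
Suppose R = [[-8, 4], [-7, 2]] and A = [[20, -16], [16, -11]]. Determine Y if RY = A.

Y = [[-2, 1], [1, -2]]

Left-multiplying both sides by R⁻¹ gives Y = R⁻¹A.
det R = 12, so R⁻¹ = [[1/6, -1/3], [7/12, -2/3]].
Y = R⁻¹A = [[1/6, -1/3], [7/12, -2/3]] · [[20, -16], [16, -11]] = [[-2, 1], [1, -2]].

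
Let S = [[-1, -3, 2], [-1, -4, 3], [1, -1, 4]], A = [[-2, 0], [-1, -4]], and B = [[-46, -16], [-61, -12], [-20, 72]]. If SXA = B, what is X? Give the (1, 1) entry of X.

Isolating X: multiply by S⁻¹ from the left and A⁻¹ from the right, so X = S⁻¹BA⁻¹.
det S = 2, so S⁻¹ = [[-13/2, 5, -1/2], [7/2, -3, 1/2], [5/2, -2, 1/2]].
det A = 8; the adjugate gives A⁻¹ = [[-1/2, 0], [1/8, -1/4]].
S⁻¹B = [[4, 8], [12, 16], [-3, 20]].
X = (S⁻¹B)A⁻¹ = [[-1, -2], [-4, -4], [4, -5]].

-1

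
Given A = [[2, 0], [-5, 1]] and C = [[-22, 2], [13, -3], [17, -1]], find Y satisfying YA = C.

Y = [[-6, 2], [-1, -3], [6, -1]]

Since A sits to the right of Y, Y = CA⁻¹.
A has determinant 2; A⁻¹ = [[1/2, 0], [5/2, 1]].
Y = CA⁻¹ = [[-22, 2], [13, -3], [17, -1]] · [[1/2, 0], [5/2, 1]] = [[-6, 2], [-1, -3], [6, -1]].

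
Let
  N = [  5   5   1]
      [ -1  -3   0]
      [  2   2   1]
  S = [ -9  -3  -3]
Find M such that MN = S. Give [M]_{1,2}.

-3

N is on the right of M, so right-multiply by N⁻¹: M = SN⁻¹.
det N = -6; the adjugate gives N⁻¹ = [[1/2, 1/2, -1/2], [-1/6, -1/2, 1/6], [-2/3, 0, 5/3]].
M = SN⁻¹ = [[-9, -3, -3]] · [[1/2, 1/2, -1/2], [-1/6, -1/2, 1/6], [-2/3, 0, 5/3]] = [[-2, -3, -1]].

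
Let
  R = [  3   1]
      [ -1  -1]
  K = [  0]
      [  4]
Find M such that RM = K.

R is on the left of M, so left-multiply by R⁻¹: M = R⁻¹K.
det R = -2; the adjugate gives R⁻¹ = [[1/2, 1/2], [-1/2, -3/2]].
M = R⁻¹K = [[1/2, 1/2], [-1/2, -3/2]] · [[0], [4]] = [[2], [-6]].

M = [[2], [-6]]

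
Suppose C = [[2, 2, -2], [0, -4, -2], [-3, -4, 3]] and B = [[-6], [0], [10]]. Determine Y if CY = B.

Y = [[0], [-1], [2]]

Since C multiplies Y on the left, Y = C⁻¹B.
C has determinant -4; C⁻¹ = [[5, -1/2, 3], [-3/2, 0, -1], [3, -1/2, 2]].
Y = C⁻¹B = [[5, -1/2, 3], [-3/2, 0, -1], [3, -1/2, 2]] · [[-6], [0], [10]] = [[0], [-1], [2]].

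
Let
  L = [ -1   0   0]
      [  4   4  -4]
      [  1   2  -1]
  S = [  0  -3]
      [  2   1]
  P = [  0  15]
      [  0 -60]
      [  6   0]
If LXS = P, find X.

Isolating X: multiply by L⁻¹ from the left and S⁻¹ from the right, so X = L⁻¹PS⁻¹.
det L = -4, so L⁻¹ = [[-1, 0, 0], [0, -1/4, 1], [-1, -1/2, 1]].
det S = 6; the adjugate gives S⁻¹ = [[1/6, 1/2], [-1/3, 0]].
L⁻¹P = [[0, -15], [6, 15], [6, 15]].
X = (L⁻¹P)S⁻¹ = [[5, 0], [-4, 3], [-4, 3]].

X = [[5, 0], [-4, 3], [-4, 3]]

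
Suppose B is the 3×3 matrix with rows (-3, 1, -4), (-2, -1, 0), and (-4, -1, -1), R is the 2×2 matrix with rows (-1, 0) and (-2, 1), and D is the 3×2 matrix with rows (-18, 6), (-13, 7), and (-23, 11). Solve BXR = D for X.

X = [[-1, -1], [3, -5], [0, -2]]

X = B⁻¹DR⁻¹ (apply B⁻¹ on the left and R⁻¹ on the right).
det B = 3; the adjugate gives B⁻¹ = [[1/3, 5/3, -4/3], [-2/3, -13/3, 8/3], [-2/3, -7/3, 5/3]].
R has determinant -1; R⁻¹ = [[-1, 0], [-2, 1]].
B⁻¹D = [[3, -1], [7, -5], [4, -2]].
X = (B⁻¹D)R⁻¹ = [[-1, -1], [3, -5], [0, -2]].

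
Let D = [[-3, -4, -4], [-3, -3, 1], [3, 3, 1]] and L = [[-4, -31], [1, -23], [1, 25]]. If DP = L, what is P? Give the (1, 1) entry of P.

D is on the left of P, so left-multiply by D⁻¹: P = D⁻¹L.
det D = -6, so D⁻¹ = [[1, 4/3, 8/3], [-1, -3/2, -5/2], [0, 1/2, 1/2]].
P = D⁻¹L = [[1, 4/3, 8/3], [-1, -3/2, -5/2], [0, 1/2, 1/2]] · [[-4, -31], [1, -23], [1, 25]] = [[0, 5], [0, 3], [1, 1]].

0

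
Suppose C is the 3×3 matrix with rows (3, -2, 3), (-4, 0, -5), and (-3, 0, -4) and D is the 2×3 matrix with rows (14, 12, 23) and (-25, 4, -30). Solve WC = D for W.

Since C sits to the right of W, W = DC⁻¹.
det C = 2, so C⁻¹ = [[0, -4, 5], [-1/2, -3/2, 3/2], [0, 3, -4]].
W = DC⁻¹ = [[14, 12, 23], [-25, 4, -30]] · [[0, -4, 5], [-1/2, -3/2, 3/2], [0, 3, -4]] = [[-6, -5, -4], [-2, 4, 1]].

W = [[-6, -5, -4], [-2, 4, 1]]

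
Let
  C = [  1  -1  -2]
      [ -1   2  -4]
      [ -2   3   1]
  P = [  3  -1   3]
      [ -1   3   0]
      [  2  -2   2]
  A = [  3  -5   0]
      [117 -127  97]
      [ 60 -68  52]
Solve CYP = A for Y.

Y = [[-5, -2, -4], [-1, -5, 5], [-3, 3, -3]]

Y = C⁻¹AP⁻¹ (apply C⁻¹ on the left and P⁻¹ on the right).
C has determinant 3; C⁻¹ = [[14/3, -5/3, 8/3], [3, -1, 2], [1/3, -1/3, 1/3]].
det P = 4; the adjugate gives P⁻¹ = [[3/2, -1, -9/4], [1/2, 0, -3/4], [-1, 1, 2]].
C⁻¹A = [[-21, 7, -23], [12, -24, 7], [-18, 18, -15]].
Y = (C⁻¹A)P⁻¹ = [[-5, -2, -4], [-1, -5, 5], [-3, 3, -3]].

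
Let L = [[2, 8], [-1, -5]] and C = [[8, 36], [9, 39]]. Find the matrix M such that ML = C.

Since L sits to the right of M, M = CL⁻¹.
det L = -2, so L⁻¹ = [[5/2, 4], [-1/2, -1]].
M = CL⁻¹ = [[8, 36], [9, 39]] · [[5/2, 4], [-1/2, -1]] = [[2, -4], [3, -3]].

M = [[2, -4], [3, -3]]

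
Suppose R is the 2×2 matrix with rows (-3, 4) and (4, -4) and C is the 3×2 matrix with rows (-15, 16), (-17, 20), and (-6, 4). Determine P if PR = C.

P = [[1, -3], [3, -2], [-2, -3]]

Since R sits to the right of P, P = CR⁻¹.
R has determinant -4; R⁻¹ = [[1, 1], [1, 3/4]].
P = CR⁻¹ = [[-15, 16], [-17, 20], [-6, 4]] · [[1, 1], [1, 3/4]] = [[1, -3], [3, -2], [-2, -3]].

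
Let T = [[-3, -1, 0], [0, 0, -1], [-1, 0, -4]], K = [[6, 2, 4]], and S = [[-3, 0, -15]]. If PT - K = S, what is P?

P = [[-2, -1, 3]]

PT = S + K = [[3, 2, -11]].
Since T sits to the right of P, P = (S + K)T⁻¹.
det T = -1, so T⁻¹ = [[0, 4, -1], [-1, -12, 3], [0, -1, 0]].
P = (S + K)T⁻¹ = [[-2, -1, 3]].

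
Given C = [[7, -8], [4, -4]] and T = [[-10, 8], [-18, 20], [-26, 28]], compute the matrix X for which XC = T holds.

X = [[2, -6], [-2, -1], [-2, -3]]

C is on the right of X, so right-multiply by C⁻¹: X = TC⁻¹.
det C = 4; the adjugate gives C⁻¹ = [[-1, 2], [-1, 7/4]].
X = TC⁻¹ = [[-10, 8], [-18, 20], [-26, 28]] · [[-1, 2], [-1, 7/4]] = [[2, -6], [-2, -1], [-2, -3]].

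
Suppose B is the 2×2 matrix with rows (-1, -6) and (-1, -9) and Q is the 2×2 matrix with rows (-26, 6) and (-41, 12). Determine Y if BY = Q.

Y = [[-4, 6], [5, -2]]

B is on the left of Y, so left-multiply by B⁻¹: Y = B⁻¹Q.
det B = 3; the adjugate gives B⁻¹ = [[-3, 2], [1/3, -1/3]].
Y = B⁻¹Q = [[-3, 2], [1/3, -1/3]] · [[-26, 6], [-41, 12]] = [[-4, 6], [5, -2]].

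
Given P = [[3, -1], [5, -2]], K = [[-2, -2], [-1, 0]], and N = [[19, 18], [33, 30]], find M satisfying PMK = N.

M = [[-3, 1], [0, 4]]

Isolating M: multiply by P⁻¹ from the left and K⁻¹ from the right, so M = P⁻¹NK⁻¹.
P has determinant -1; P⁻¹ = [[2, -1], [5, -3]].
det K = -2, so K⁻¹ = [[0, -1], [-1/2, 1]].
P⁻¹N = [[5, 6], [-4, 0]].
M = (P⁻¹N)K⁻¹ = [[-3, 1], [0, 4]].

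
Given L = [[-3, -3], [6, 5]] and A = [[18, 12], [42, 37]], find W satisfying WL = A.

Since L sits to the right of W, W = AL⁻¹.
det L = 3, so L⁻¹ = [[5/3, 1], [-2, -1]].
W = AL⁻¹ = [[18, 12], [42, 37]] · [[5/3, 1], [-2, -1]] = [[6, 6], [-4, 5]].

W = [[6, 6], [-4, 5]]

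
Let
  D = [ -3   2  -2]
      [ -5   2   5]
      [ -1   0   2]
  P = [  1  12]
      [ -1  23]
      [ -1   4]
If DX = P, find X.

D is on the left of X, so left-multiply by D⁻¹: X = D⁻¹P.
D has determinant -6; D⁻¹ = [[-2/3, 2/3, -7/3], [-5/6, 4/3, -25/6], [-1/3, 1/3, -2/3]].
X = D⁻¹P = [[-2/3, 2/3, -7/3], [-5/6, 4/3, -25/6], [-1/3, 1/3, -2/3]] · [[1, 12], [-1, 23], [-1, 4]] = [[1, -2], [2, 4], [0, 1]].

X = [[1, -2], [2, 4], [0, 1]]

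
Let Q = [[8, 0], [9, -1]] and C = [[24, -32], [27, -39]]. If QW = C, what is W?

Since Q multiplies W on the left, W = Q⁻¹C.
det Q = -8; the adjugate gives Q⁻¹ = [[1/8, 0], [9/8, -1]].
W = Q⁻¹C = [[1/8, 0], [9/8, -1]] · [[24, -32], [27, -39]] = [[3, -4], [0, 3]].

W = [[3, -4], [0, 3]]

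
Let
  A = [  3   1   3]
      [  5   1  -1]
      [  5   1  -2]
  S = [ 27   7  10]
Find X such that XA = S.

Right-multiplying both sides by A⁻¹ gives X = SA⁻¹.
A has determinant 2; A⁻¹ = [[-1/2, 5/2, -2], [5/2, -21/2, 9], [0, 1, -1]].
X = SA⁻¹ = [[27, 7, 10]] · [[-1/2, 5/2, -2], [5/2, -21/2, 9], [0, 1, -1]] = [[4, 4, -1]].

X = [[4, 4, -1]]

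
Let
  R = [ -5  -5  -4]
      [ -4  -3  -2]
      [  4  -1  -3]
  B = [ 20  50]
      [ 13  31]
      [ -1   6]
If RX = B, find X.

Left-multiplying both sides by R⁻¹ gives X = R⁻¹B.
det R = 1; the adjugate gives R⁻¹ = [[7, -11, -2], [-20, 31, 6], [16, -25, -5]].
X = R⁻¹B = [[7, -11, -2], [-20, 31, 6], [16, -25, -5]] · [[20, 50], [13, 31], [-1, 6]] = [[-1, -3], [-3, -3], [0, -5]].

X = [[-1, -3], [-3, -3], [0, -5]]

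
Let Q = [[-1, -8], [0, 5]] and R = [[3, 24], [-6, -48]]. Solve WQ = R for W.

Q is on the right of W, so right-multiply by Q⁻¹: W = RQ⁻¹.
Q has determinant -5; Q⁻¹ = [[-1, -8/5], [0, 1/5]].
W = RQ⁻¹ = [[3, 24], [-6, -48]] · [[-1, -8/5], [0, 1/5]] = [[-3, 0], [6, 0]].

W = [[-3, 0], [6, 0]]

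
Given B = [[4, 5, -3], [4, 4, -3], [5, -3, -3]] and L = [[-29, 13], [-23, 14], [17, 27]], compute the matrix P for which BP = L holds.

Left-multiplying both sides by B⁻¹ gives P = B⁻¹L.
det B = -3; the adjugate gives B⁻¹ = [[7, -8, 1], [1, -1, 0], [32/3, -37/3, 4/3]].
P = B⁻¹L = [[7, -8, 1], [1, -1, 0], [32/3, -37/3, 4/3]] · [[-29, 13], [-23, 14], [17, 27]] = [[-2, 6], [-6, -1], [-3, 2]].

P = [[-2, 6], [-6, -1], [-3, 2]]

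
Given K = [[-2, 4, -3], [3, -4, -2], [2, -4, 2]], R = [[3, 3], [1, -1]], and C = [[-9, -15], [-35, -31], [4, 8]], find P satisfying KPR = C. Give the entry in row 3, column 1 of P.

Left-multiply by K⁻¹ and right-multiply by R⁻¹: P = K⁻¹CR⁻¹.
det K = 4, so K⁻¹ = [[-4, 1, -5], [-5/2, 1/2, -13/4], [-1, 0, -1]].
det R = -6, so R⁻¹ = [[1/6, 1/2], [1/6, -1/2]].
K⁻¹C = [[-19, -11], [-8, -4], [5, 7]].
P = (K⁻¹C)R⁻¹ = [[-5, -4], [-2, -2], [2, -1]].

2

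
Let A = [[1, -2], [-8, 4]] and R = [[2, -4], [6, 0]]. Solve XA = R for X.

A is on the right of X, so right-multiply by A⁻¹: X = RA⁻¹.
det A = -12; the adjugate gives A⁻¹ = [[-1/3, -1/6], [-2/3, -1/12]].
X = RA⁻¹ = [[2, -4], [6, 0]] · [[-1/3, -1/6], [-2/3, -1/12]] = [[2, 0], [-2, -1]].

X = [[2, 0], [-2, -1]]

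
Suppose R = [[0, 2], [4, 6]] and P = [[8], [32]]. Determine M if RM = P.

Since R multiplies M on the left, M = R⁻¹P.
R has determinant -8; R⁻¹ = [[-3/4, 1/4], [1/2, 0]].
M = R⁻¹P = [[-3/4, 1/4], [1/2, 0]] · [[8], [32]] = [[2], [4]].

M = [[2], [4]]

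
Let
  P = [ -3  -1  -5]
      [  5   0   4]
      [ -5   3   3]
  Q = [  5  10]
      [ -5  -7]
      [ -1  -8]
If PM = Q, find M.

P is on the left of M, so left-multiply by P⁻¹: M = P⁻¹Q.
P has determinant -4; P⁻¹ = [[3, 3, 1], [35/4, 17/2, 13/4], [-15/4, -7/2, -5/4]].
M = P⁻¹Q = [[3, 3, 1], [35/4, 17/2, 13/4], [-15/4, -7/2, -5/4]] · [[5, 10], [-5, -7], [-1, -8]] = [[-1, 1], [-2, 2], [0, -3]].

M = [[-1, 1], [-2, 2], [0, -3]]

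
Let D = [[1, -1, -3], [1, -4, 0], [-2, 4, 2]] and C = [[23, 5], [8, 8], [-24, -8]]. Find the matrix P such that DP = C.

Left-multiplying both sides by D⁻¹ gives P = D⁻¹C.
det D = 6; the adjugate gives D⁻¹ = [[-4/3, -5/3, -2], [-1/3, -2/3, -1/2], [-2/3, -1/3, -1/2]].
P = D⁻¹C = [[-4/3, -5/3, -2], [-1/3, -2/3, -1/2], [-2/3, -1/3, -1/2]] · [[23, 5], [8, 8], [-24, -8]] = [[4, -4], [-1, -3], [-6, -2]].

P = [[4, -4], [-1, -3], [-6, -2]]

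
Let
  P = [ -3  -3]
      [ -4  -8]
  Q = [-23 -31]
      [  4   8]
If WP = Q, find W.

P is on the right of W, so right-multiply by P⁻¹: W = QP⁻¹.
P has determinant 12; P⁻¹ = [[-2/3, 1/4], [1/3, -1/4]].
W = QP⁻¹ = [[-23, -31], [4, 8]] · [[-2/3, 1/4], [1/3, -1/4]] = [[5, 2], [0, -1]].

W = [[5, 2], [0, -1]]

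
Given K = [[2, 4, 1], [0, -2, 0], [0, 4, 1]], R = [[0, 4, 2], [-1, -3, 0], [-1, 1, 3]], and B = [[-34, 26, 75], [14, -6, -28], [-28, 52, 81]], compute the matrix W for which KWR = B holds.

W = [[0, 4, -1], [4, 5, 2], [5, -5, 5]]

Isolating W: multiply by K⁻¹ from the left and R⁻¹ from the right, so W = K⁻¹BR⁻¹.
det K = -4; the adjugate gives K⁻¹ = [[1/2, 0, -1/2], [0, -1/2, 0], [0, 2, 1]].
det R = 4, so R⁻¹ = [[-9/4, -5/2, 3/2], [3/4, 1/2, -1/2], [-1, -1, 1]].
K⁻¹B = [[-3, -13, -3], [-7, 3, 14], [0, 40, 25]].
W = (K⁻¹B)R⁻¹ = [[0, 4, -1], [4, 5, 2], [5, -5, 5]].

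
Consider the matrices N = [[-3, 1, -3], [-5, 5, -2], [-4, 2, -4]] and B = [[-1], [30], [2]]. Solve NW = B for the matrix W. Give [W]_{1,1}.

Since N multiplies W on the left, W = N⁻¹B.
N has determinant 6; N⁻¹ = [[-8/3, -1/3, 13/6], [-2, 0, 3/2], [5/3, 1/3, -5/3]].
W = N⁻¹B = [[-8/3, -1/3, 13/6], [-2, 0, 3/2], [5/3, 1/3, -5/3]] · [[-1], [30], [2]] = [[-3], [5], [5]].

-3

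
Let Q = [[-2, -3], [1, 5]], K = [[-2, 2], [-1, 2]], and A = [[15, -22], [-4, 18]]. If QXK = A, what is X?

Left-multiply by Q⁻¹ and right-multiply by K⁻¹: X = Q⁻¹AK⁻¹.
det Q = -7, so Q⁻¹ = [[-5/7, -3/7], [1/7, 2/7]].
det K = -2; the adjugate gives K⁻¹ = [[-1, 1], [-1/2, 1]].
Q⁻¹A = [[-9, 8], [1, 2]].
X = (Q⁻¹A)K⁻¹ = [[5, -1], [-2, 3]].

X = [[5, -1], [-2, 3]]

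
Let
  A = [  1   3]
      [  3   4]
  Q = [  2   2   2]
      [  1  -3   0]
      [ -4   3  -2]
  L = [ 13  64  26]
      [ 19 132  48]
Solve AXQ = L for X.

Isolating X: multiply by A⁻¹ from the left and Q⁻¹ from the right, so X = A⁻¹LQ⁻¹.
det A = -5, so A⁻¹ = [[-4/5, 3/5], [3/5, -1/5]].
det Q = -2; the adjugate gives Q⁻¹ = [[-3, -5, -3], [-1, -2, -1], [9/2, 7, 4]].
A⁻¹L = [[1, 28, 8], [4, 12, 6]].
X = (A⁻¹L)Q⁻¹ = [[5, -5, 1], [3, -2, 0]].

X = [[5, -5, 1], [3, -2, 0]]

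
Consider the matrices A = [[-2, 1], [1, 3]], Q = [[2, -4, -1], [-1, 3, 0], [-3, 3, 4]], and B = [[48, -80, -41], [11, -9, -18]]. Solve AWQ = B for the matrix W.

Left-multiply by A⁻¹ and right-multiply by Q⁻¹: W = A⁻¹BQ⁻¹.
A has determinant -7; A⁻¹ = [[-3/7, 1/7], [1/7, 2/7]].
det Q = 2; the adjugate gives Q⁻¹ = [[6, 13/2, 3/2], [2, 5/2, 1/2], [3, 3, 1]].
A⁻¹B = [[-19, 33, 15], [10, -14, -11]].
W = (A⁻¹B)Q⁻¹ = [[-3, 4, 3], [-1, -3, -3]].

W = [[-3, 4, 3], [-1, -3, -3]]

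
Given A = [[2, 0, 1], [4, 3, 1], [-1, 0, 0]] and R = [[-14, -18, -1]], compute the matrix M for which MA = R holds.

Right-multiplying both sides by A⁻¹ gives M = RA⁻¹.
A has determinant 3; A⁻¹ = [[0, 0, -1], [-1/3, 1/3, 2/3], [1, 0, 2]].
M = RA⁻¹ = [[-14, -18, -1]] · [[0, 0, -1], [-1/3, 1/3, 2/3], [1, 0, 2]] = [[5, -6, 0]].

M = [[5, -6, 0]]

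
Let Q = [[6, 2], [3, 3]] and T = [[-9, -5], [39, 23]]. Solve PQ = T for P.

Right-multiplying both sides by Q⁻¹ gives P = TQ⁻¹.
det Q = 12; the adjugate gives Q⁻¹ = [[1/4, -1/6], [-1/4, 1/2]].
P = TQ⁻¹ = [[-9, -5], [39, 23]] · [[1/4, -1/6], [-1/4, 1/2]] = [[-1, -1], [4, 5]].

P = [[-1, -1], [4, 5]]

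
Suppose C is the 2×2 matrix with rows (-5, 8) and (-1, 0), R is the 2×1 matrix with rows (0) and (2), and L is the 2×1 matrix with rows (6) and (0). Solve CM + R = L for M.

CM = L − R = [[6], [-2]].
Since C multiplies M on the left, M = C⁻¹(L − R).
det C = 8, so C⁻¹ = [[0, -1], [1/8, -5/8]].
M = C⁻¹(L − R) = [[2], [2]].

M = [[2], [2]]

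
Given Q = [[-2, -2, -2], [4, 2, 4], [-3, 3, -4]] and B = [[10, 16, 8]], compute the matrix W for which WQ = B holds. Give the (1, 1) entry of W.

-2

Right-multiplying both sides by Q⁻¹ gives W = BQ⁻¹.
Q has determinant -4; Q⁻¹ = [[5, 7/2, 1], [-1, -1/2, 0], [-9/2, -3, -1]].
W = BQ⁻¹ = [[10, 16, 8]] · [[5, 7/2, 1], [-1, -1/2, 0], [-9/2, -3, -1]] = [[-2, 3, 2]].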